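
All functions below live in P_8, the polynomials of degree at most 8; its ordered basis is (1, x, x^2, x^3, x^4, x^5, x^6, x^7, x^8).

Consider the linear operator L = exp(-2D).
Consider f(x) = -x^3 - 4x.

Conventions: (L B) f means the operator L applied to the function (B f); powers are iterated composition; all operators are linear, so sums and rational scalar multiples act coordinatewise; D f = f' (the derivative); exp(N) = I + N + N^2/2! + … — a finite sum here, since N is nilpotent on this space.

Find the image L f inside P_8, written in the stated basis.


order-1 term: 6x^2 + 8
order-2 term: -12x
order-3 term: 8
the series for exp(-2D) f terminates at order 3
exp(-2D) f = -x^3 + 6x^2 - 16x + 16

the result is g(x) = -x^3 + 6x^2 - 16x + 16


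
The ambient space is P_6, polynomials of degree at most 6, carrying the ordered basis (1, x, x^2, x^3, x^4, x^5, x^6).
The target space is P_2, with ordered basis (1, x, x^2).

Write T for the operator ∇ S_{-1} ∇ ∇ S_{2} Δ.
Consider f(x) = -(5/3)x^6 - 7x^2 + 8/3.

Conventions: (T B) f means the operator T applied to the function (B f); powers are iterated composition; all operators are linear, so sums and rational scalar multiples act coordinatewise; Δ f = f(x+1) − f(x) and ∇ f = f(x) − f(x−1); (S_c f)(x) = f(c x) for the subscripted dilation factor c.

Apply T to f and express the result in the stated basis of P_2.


Δ f = -10x^5 - 25x^4 - (100/3)x^3 - 25x^2 - 24x - 26/3
S_{2} Δ f = -320x^5 - 400x^4 - (800/3)x^3 - 100x^2 - 48x - 26/3
∇ S_{2} Δ f = -1600x^4 + 1600x^3 - 1600x^2 + 600x - 404/3
∇ (∇ S_{2} Δ) f = -6400x^3 + 14400x^2 - 14400x + 5400
S_{-1} ∇ (∇ S_{2} Δ) f = 6400x^3 + 14400x^2 + 14400x + 5400
∇ S_{-1} ∇ (∇ S_{2} Δ) f = 19200x^2 + 9600x + 6400

g(x) = 19200x^2 + 9600x + 6400


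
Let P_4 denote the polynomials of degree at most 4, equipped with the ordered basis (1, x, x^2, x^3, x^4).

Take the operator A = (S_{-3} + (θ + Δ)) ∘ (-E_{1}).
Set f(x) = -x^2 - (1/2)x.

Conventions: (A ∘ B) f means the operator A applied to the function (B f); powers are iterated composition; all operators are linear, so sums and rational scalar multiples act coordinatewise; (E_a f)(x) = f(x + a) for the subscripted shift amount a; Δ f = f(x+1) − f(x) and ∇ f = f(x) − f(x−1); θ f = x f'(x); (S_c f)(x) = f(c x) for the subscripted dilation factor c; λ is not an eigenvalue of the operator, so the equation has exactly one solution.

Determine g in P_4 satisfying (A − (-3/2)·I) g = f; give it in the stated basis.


write g with unknown coordinates in the stated basis and equate coefficients in (A − (-3/2)·I) g = f
solving from the highest basis element down gives g = (2/19)x^2 - (27/133)x + 4/133
check: A g = -(22/19)x^2 - (26/133)x - 6/133
so A g − (-3/2)·g = -x^2 - (1/2)x = f ✓

g(x) = (2/19)x^2 - (27/133)x + 4/133


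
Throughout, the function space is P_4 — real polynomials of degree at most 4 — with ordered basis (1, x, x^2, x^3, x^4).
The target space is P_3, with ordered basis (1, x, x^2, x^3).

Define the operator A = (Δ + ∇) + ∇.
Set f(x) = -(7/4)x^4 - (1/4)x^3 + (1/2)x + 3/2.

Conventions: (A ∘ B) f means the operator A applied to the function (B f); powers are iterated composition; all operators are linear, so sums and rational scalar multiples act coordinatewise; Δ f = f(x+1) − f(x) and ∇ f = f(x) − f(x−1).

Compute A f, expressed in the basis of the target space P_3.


Δ f = -7x^3 - (45/4)x^2 - (31/4)x - 3/2
∇ f = -7x^3 + (39/4)x^2 - (25/4)x + 2
(Δ + ∇) f = -14x^3 - (3/2)x^2 - 14x + 1/2
∇ f = -7x^3 + (39/4)x^2 - (25/4)x + 2
((Δ + ∇) + ∇) f = -21x^3 + (33/4)x^2 - (81/4)x + 5/2

the image equals g(x) = -21x^3 + (33/4)x^2 - (81/4)x + 5/2


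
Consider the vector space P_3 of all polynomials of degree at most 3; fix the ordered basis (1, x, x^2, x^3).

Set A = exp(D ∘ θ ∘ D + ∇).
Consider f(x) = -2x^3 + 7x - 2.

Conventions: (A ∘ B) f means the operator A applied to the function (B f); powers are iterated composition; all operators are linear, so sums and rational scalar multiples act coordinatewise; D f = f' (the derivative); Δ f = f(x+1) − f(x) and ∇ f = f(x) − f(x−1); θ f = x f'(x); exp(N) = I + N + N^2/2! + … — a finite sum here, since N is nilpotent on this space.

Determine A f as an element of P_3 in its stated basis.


the result is g(x) = -2x^3 - 6x^2 - 17x - 11

order-1 term: -6x^2 - 18x + 5
order-2 term: -6x - 12
order-3 term: -2
the series for exp(D ∘ θ ∘ D + ∇) f terminates at order 3
exp(D ∘ θ ∘ D + ∇) f = -2x^3 - 6x^2 - 17x - 11


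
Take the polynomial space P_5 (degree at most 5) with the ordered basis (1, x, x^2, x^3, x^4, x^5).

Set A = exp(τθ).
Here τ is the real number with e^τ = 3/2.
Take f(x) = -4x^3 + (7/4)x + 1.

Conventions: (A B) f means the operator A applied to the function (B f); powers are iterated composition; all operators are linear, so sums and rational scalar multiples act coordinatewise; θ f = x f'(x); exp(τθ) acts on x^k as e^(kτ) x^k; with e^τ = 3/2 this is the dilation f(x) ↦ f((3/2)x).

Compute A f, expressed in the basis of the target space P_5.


exp(τθ) x^k = e^(kτ) x^k; with e^τ = 3/2 this sends x^k to (3/2)^k x^k
x ↦ 3/2 x
x^3 ↦ 27/8 x^3
applying this coordinatewise to f: exp(τθ) f = -(27/2)x^3 + (21/8)x + 1

the image equals g(x) = -(27/2)x^3 + (21/8)x + 1


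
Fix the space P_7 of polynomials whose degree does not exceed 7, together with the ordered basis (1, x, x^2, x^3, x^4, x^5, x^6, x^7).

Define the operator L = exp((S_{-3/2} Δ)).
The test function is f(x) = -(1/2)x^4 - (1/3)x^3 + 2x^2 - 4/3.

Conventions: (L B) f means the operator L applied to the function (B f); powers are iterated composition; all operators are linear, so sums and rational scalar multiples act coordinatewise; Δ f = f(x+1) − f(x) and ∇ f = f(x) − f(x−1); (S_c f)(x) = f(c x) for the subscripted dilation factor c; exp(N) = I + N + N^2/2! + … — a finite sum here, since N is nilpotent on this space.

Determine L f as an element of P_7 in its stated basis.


order-1 term: (27/4)x^3 - 9x^2 - (3/2)x + 7/6
order-2 term: (729/32)x^2 - (27/16)x - 15/8
order-3 term: -(729/32)x + 225/32
order-4 term: -729/128
the series for exp((S_{-3/2} Δ)) f terminates at order 4
exp((S_{-3/2} Δ)) f = -(1/2)x^4 + (77/12)x^3 + (505/32)x^2 - (831/32)x - 271/384

the result is g(x) = -(1/2)x^4 + (77/12)x^3 + (505/32)x^2 - (831/32)x - 271/384


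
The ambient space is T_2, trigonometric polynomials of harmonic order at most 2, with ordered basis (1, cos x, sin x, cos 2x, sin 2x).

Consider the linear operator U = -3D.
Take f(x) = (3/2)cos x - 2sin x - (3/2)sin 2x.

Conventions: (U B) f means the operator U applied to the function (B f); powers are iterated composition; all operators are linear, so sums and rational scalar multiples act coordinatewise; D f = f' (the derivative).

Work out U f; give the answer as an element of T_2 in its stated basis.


D f = -2cos x - (3/2)sin x - 3cos 2x
(-3D) f = 6cos x + (9/2)sin x + 9cos 2x

g(x) = 6cos x + (9/2)sin x + 9cos 2x


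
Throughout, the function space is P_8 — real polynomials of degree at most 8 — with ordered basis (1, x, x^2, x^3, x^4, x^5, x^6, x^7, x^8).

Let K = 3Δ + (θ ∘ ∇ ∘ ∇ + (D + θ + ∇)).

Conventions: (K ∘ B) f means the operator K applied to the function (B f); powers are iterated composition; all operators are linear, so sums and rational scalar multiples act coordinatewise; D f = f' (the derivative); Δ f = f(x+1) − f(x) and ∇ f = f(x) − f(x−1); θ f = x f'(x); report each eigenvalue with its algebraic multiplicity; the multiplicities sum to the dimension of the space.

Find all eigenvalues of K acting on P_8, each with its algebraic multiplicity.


λ = 0 (multiplicity 1), λ = 1 (multiplicity 1), λ = 2 (multiplicity 1), λ = 3 (multiplicity 1), λ = 4 (multiplicity 1), λ = 5 (multiplicity 1), λ = 6 (multiplicity 1), λ = 7 (multiplicity 1), λ = 8 (multiplicity 1)

image of 1: 0
image of x: x + 5
image of x^2: 2x^2 + 10x + 2
image of x^3: 3x^3 + 15x^2 + 12x + 4
image of x^4: 4x^4 + 20x^3 + 36x^2 - 8x + 2
image of x^5: 5x^5 + 25x^4 + 80x^3 - 80x^2 + 80x + 4
image of x^6: 6x^6 + 30x^5 + 150x^4 - 280x^3 + 450x^2 - 156x + 2
image of x^7: 7x^7 + 35x^6 + 252x^5 - 700x^4 + 1540x^3 - 1176x^2 + 448x + 4
image of x^8: 8x^8 + 40x^7 + 392x^6 - 1456x^5 + 4060x^4 - 4816x^3 + 3528x^2 - 976x + 2
the matrix is upper triangular; its diagonal is (0, 1, 2, 3, 4, 5, 6, 7, 8)
for a triangular matrix the eigenvalues are the diagonal entries, with algebraic multiplicity their repetition count


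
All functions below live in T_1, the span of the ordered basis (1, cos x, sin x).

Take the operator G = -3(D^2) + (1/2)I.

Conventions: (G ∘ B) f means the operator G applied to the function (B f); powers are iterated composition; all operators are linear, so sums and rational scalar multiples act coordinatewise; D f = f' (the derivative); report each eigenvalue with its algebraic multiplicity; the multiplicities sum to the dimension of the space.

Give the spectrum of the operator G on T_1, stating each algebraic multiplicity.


image of 1: 1/2
image of cos x: (7/2)cos x
image of sin x: (7/2)sin x
the matrix is diagonal; its diagonal is (1/2, 7/2, 7/2)
for a triangular matrix the eigenvalues are the diagonal entries, with algebraic multiplicity their repetition count

λ = 1/2 (multiplicity 1), λ = 7/2 (multiplicity 2)


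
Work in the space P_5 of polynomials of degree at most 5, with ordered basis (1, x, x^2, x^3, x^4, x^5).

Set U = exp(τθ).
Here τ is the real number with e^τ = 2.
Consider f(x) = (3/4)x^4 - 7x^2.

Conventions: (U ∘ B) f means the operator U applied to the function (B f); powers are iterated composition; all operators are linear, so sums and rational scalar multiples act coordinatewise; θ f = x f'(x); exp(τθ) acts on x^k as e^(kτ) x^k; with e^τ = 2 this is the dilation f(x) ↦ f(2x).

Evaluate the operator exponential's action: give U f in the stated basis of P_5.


g(x) = 12x^4 - 28x^2

exp(τθ) x^k = e^(kτ) x^k; with e^τ = 2 this sends x^k to 2^k x^k
x^2 ↦ 4 x^2
x^4 ↦ 16 x^4
applying this coordinatewise to f: exp(τθ) f = 12x^4 - 28x^2


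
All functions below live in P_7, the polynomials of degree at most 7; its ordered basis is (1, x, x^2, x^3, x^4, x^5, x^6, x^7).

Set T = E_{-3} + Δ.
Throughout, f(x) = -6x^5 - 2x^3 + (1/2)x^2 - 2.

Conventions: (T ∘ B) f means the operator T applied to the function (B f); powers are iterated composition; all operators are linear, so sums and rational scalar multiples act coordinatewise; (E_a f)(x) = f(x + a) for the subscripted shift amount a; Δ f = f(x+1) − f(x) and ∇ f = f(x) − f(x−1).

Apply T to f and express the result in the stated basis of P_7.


E_{-3} f = -6x^5 + 90x^4 - 542x^3 + (3277/2)x^2 - 2487x + 3029/2
Δ f = -30x^4 - 60x^3 - 66x^2 - 35x - 15/2
(E_{-3} + Δ) f = -6x^5 + 60x^4 - 602x^3 + (3145/2)x^2 - 2522x + 1507

g(x) = -6x^5 + 60x^4 - 602x^3 + (3145/2)x^2 - 2522x + 1507


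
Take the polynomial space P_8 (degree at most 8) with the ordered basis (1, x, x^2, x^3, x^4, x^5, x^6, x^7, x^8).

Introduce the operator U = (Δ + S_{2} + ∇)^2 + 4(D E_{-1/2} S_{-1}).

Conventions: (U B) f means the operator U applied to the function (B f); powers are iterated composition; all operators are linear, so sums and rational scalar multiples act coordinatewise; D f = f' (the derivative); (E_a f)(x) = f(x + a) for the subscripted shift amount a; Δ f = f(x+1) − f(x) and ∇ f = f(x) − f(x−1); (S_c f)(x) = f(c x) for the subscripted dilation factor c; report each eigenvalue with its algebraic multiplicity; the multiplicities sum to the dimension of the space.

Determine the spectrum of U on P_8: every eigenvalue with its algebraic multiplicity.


λ = 1 (multiplicity 1), λ = 4 (multiplicity 1), λ = 16 (multiplicity 1), λ = 64 (multiplicity 1), λ = 256 (multiplicity 1), λ = 1024 (multiplicity 1), λ = 4096 (multiplicity 1), λ = 16384 (multiplicity 1), λ = 65536 (multiplicity 1)

image of 1: 1
image of x: 4x + 2
image of x^2: 16x^2 + 32x + 4
image of x^3: 64x^3 + 60x^2 + 36x + 15
image of x^4: 256x^4 + 208x^3 + 24x^2 + 156x + 30
image of x^5: 1024x^5 + 460x^4 + 120x^3 + 690x^2 + 170x + 259/4
image of x^6: 4096x^6 + 1176x^5 + 60x^4 + 2940x^3 + 450x^2 + (1599/2)x + 509/4
image of x^7: 16384x^7 + 2660x^6 + 252x^5 + 9975x^4 + 1190x^3 + (22071/4)x^2 + (3605/4)x + 4121/16
image of x^8: 65536x^8 + 6176x^7 + 112x^6 + 32424x^5 + 2100x^4 + 29638x^3 + 3563x^2 + (8263/2)x + 2047/4
the matrix is upper triangular; its diagonal is (1, 4, 16, 64, 256, 1024, 4096, 16384, 65536)
for a triangular matrix the eigenvalues are the diagonal entries, with algebraic multiplicity their repetition count


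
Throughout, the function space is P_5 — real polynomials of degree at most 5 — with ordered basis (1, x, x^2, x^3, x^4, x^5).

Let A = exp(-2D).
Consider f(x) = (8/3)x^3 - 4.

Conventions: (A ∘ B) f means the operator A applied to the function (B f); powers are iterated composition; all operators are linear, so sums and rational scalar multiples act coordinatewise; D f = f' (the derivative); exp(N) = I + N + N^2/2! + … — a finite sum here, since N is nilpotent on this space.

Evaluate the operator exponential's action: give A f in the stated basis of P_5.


g(x) = (8/3)x^3 - 16x^2 + 32x - 76/3

order-1 term: -16x^2
order-2 term: 32x
order-3 term: -64/3
the series for exp(-2D) f terminates at order 3
exp(-2D) f = (8/3)x^3 - 16x^2 + 32x - 76/3


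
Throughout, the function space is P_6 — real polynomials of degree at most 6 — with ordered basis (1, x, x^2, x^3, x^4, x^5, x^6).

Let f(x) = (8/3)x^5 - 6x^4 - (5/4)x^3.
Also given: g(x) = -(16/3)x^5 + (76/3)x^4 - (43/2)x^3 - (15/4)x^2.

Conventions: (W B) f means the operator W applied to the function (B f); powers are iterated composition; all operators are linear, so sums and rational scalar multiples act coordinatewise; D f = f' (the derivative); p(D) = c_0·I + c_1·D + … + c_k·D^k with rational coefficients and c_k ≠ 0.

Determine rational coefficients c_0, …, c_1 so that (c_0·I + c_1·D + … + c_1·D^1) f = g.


D^0 f = (8/3)x^5 - 6x^4 - (5/4)x^3
D^1 f = (40/3)x^4 - 24x^3 - (15/4)x^2
matching coefficients of g against c_0 f + c_1 Df + … from the top degree down determines the c_i
solution: c_0 = -2, c_1 = 1

p(D) = -2·I + D, i.e. c_0 = -2, c_1 = 1


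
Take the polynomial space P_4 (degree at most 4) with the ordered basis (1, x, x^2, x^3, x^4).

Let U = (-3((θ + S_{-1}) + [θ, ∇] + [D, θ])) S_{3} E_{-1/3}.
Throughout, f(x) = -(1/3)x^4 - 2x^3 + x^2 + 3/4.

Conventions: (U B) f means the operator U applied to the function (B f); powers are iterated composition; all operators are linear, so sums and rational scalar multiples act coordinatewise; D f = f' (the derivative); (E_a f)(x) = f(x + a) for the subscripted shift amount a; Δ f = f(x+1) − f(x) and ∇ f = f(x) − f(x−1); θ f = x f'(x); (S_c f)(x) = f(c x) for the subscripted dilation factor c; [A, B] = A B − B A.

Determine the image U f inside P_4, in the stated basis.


E_{-1/3} f = -(1/3)x^4 - (14/9)x^3 + (25/9)x^2 - (104/81)x + 905/972
S_{3} E_{-1/3} f = -27x^4 - 42x^3 + 25x^2 - (104/27)x + 905/972
θ (S_{3} E_{-1/3}) f = -108x^4 - 126x^3 + 50x^2 - (104/27)x
S_{-1} (S_{3} E_{-1/3}) f = -27x^4 + 42x^3 + 25x^2 + (104/27)x + 905/972
(θ + S_{-1}) (S_{3} E_{-1/3}) f = -135x^4 - 84x^3 + 75x^2 + 905/972
∇ (S_{3} E_{-1/3}) f = -108x^3 + 36x^2 + 68x - 1184/27
θ ∇ (S_{3} E_{-1/3}) f = -324x^3 + 72x^2 + 68x
θ (S_{3} E_{-1/3}) f = -108x^4 - 126x^3 + 50x^2 - (104/27)x
∇ θ (S_{3} E_{-1/3}) f = -432x^3 + 270x^2 + 46x - 1940/27
[θ, ∇] (S_{3} E_{-1/3}) f = 108x^3 - 198x^2 + 22x + 1940/27
θ (S_{3} E_{-1/3}) f = -108x^4 - 126x^3 + 50x^2 - (104/27)x
D θ (S_{3} E_{-1/3}) f = -432x^3 - 378x^2 + 100x - 104/27
D (S_{3} E_{-1/3}) f = -108x^3 - 126x^2 + 50x - 104/27
θ D (S_{3} E_{-1/3}) f = -324x^3 - 252x^2 + 50x
[D, θ] (S_{3} E_{-1/3}) f = -108x^3 - 126x^2 + 50x - 104/27
((θ + S_{-1}) + [θ, ∇] + [D, θ]) (S_{3} E_{-1/3}) f = -135x^4 - 84x^3 - 249x^2 + 72x + 67001/972
(-3((θ + S_{-1}) + [θ, ∇] + [D, θ])) (S_{3} E_{-1/3}) f = 405x^4 + 252x^3 + 747x^2 - 216x - 67001/324

the image equals g(x) = 405x^4 + 252x^3 + 747x^2 - 216x - 67001/324


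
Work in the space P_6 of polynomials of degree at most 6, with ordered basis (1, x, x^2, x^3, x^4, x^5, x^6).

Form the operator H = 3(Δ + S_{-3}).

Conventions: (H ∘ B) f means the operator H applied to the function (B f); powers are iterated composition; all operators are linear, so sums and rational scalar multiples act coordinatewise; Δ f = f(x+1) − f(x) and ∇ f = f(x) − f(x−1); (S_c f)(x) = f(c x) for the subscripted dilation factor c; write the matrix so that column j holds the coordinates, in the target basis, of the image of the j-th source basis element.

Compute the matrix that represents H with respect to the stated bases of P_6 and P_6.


the matrix is [[3, 3, 3, 3, 3, 3, 3]; [0, -9, 6, 9, 12, 15, 18]; [0, 0, 27, 9, 18, 30, 45]; [0, 0, 0, -81, 12, 30, 60]; [0, 0, 0, 0, 243, 15, 45]; [0, 0, 0, 0, 0, -729, 18]; [0, 0, 0, 0, 0, 0, 2187]] (rows listed top to bottom)

image of 1: 3
image of x: -9x + 3
image of x^2: 27x^2 + 6x + 3
image of x^3: -81x^3 + 9x^2 + 9x + 3
image of x^4: 243x^4 + 12x^3 + 18x^2 + 12x + 3
image of x^5: -729x^5 + 15x^4 + 30x^3 + 30x^2 + 15x + 3
image of x^6: 2187x^6 + 18x^5 + 45x^4 + 60x^3 + 45x^2 + 18x + 3
each image's coordinates form column j of the matrix


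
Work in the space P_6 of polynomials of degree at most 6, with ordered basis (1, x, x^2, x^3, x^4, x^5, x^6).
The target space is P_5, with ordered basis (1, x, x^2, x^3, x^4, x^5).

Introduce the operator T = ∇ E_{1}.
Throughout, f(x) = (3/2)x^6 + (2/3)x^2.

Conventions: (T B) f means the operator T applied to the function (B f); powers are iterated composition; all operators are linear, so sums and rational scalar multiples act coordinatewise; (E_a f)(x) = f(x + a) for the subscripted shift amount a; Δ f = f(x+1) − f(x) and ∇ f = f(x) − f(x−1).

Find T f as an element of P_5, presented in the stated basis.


E_{1} f = (3/2)x^6 + 9x^5 + (45/2)x^4 + 30x^3 + (139/6)x^2 + (31/3)x + 13/6
∇ E_{1} f = 9x^5 + (45/2)x^4 + 30x^3 + (45/2)x^2 + (31/3)x + 13/6

g(x) = 9x^5 + (45/2)x^4 + 30x^3 + (45/2)x^2 + (31/3)x + 13/6


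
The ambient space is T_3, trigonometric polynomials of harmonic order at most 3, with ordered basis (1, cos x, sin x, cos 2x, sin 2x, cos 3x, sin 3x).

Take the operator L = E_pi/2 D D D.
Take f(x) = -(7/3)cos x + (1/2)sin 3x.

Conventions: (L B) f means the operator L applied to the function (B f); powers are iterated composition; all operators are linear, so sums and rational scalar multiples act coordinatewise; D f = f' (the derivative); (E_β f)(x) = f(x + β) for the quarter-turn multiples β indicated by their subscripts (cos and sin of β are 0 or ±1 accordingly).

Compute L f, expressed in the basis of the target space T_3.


D f = (7/3)sin x + (3/2)cos 3x
D D f = (7/3)cos x - (9/2)sin 3x
D D D f = -(7/3)sin x - (27/2)cos 3x
E_pi/2 (D D) D f = -(7/3)cos x - (27/2)sin 3x

the result is g(x) = -(7/3)cos x - (27/2)sin 3x


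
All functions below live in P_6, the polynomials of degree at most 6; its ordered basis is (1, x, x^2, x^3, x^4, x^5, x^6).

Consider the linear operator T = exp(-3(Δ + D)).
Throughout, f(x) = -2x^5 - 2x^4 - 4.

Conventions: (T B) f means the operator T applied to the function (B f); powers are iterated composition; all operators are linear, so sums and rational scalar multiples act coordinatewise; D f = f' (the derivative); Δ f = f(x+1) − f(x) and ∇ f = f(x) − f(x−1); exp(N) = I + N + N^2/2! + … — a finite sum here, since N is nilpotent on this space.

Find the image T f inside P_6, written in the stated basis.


the image equals g(x) = -2x^5 + 58x^4 - 612x^3 + 2904x^2 - 6120x + 4526

order-1 term: 60x^4 + 108x^3 + 96x^2 + 54x + 12
order-2 term: -720x^3 - 1512x^2 - 1422x - 558
order-3 term: 4320x^2 + 8208x + 5076
order-4 term: -12960x - 15552
order-5 term: 15552
the series for exp(-3(Δ + D)) f terminates at order 5
exp(-3(Δ + D)) f = -2x^5 + 58x^4 - 612x^3 + 2904x^2 - 6120x + 4526


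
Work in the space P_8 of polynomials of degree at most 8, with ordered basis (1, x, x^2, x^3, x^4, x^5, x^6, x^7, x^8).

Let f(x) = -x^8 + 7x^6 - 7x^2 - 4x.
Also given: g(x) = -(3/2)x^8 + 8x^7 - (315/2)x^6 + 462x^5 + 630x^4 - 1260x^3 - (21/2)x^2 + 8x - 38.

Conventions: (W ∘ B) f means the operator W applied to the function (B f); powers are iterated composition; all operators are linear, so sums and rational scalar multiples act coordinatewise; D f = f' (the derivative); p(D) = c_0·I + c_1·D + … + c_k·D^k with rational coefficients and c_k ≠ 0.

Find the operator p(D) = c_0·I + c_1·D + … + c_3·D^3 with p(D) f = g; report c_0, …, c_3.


p(D) = (3/2)·I − D + 3·D^2 − (3/2)·D^3, i.e. c_0 = 3/2, c_1 = -1, c_2 = 3, c_3 = -3/2

D^0 f = -x^8 + 7x^6 - 7x^2 - 4x
D^1 f = -8x^7 + 42x^5 - 14x - 4
D^2 f = -56x^6 + 210x^4 - 14
D^3 f = -336x^5 + 840x^3
matching coefficients of g against c_0 f + c_1 Df + … from the top degree down determines the c_i
solution: c_0 = 3/2, c_1 = -1, c_2 = 3, c_3 = -3/2


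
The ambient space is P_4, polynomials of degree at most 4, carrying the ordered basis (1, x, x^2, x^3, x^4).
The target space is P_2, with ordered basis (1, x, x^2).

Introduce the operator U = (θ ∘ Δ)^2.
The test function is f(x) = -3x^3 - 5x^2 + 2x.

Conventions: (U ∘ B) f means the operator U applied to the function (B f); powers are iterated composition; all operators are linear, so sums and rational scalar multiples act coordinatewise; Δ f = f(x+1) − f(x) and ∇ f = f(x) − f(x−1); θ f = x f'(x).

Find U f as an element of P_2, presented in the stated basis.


g(x) = -36x

Δ f = -9x^2 - 19x - 6
θ Δ f = -18x^2 - 19x
Δ (θ ∘ Δ) f = -36x - 37
θ Δ (θ ∘ Δ) f = -36x


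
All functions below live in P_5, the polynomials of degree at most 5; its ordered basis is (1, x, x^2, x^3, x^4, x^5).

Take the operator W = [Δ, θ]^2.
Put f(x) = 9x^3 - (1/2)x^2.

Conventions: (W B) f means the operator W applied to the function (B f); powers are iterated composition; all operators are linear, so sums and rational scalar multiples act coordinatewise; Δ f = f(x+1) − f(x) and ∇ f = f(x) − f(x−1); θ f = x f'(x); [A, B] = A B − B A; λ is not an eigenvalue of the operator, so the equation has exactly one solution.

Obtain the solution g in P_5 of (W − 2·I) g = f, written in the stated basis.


g(x) = -(9/2)x^3 + (1/4)x^2 - (27/2)x - 107/4

write g with unknown coordinates in the stated basis and equate coefficients in (W − 2·I) g = f
solving from the highest basis element down gives g = -(9/2)x^3 + (1/4)x^2 - (27/2)x - 107/4
check: W g = -27x - 107/2
so W g − 2·g = 9x^3 - (1/2)x^2 = f ✓


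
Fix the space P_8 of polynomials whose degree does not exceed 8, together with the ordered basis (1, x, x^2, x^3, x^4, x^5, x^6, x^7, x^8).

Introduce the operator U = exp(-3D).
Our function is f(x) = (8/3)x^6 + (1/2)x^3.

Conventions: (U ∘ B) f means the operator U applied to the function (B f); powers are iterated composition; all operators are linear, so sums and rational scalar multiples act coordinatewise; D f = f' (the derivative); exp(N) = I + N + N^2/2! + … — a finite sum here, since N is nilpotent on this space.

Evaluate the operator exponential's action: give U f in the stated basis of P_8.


the result is g(x) = (8/3)x^6 - 48x^5 + 360x^4 - (2879/2)x^3 + (6471/2)x^2 - (7749/2)x + 3861/2

order-1 term: -48x^5 - (9/2)x^2
order-2 term: 360x^4 + (27/2)x
order-3 term: -1440x^3 - 27/2
order-4 term: 3240x^2
order-5 term: -3888x
order-6 term: 1944
the series for exp(-3D) f terminates at order 6
exp(-3D) f = (8/3)x^6 - 48x^5 + 360x^4 - (2879/2)x^3 + (6471/2)x^2 - (7749/2)x + 3861/2


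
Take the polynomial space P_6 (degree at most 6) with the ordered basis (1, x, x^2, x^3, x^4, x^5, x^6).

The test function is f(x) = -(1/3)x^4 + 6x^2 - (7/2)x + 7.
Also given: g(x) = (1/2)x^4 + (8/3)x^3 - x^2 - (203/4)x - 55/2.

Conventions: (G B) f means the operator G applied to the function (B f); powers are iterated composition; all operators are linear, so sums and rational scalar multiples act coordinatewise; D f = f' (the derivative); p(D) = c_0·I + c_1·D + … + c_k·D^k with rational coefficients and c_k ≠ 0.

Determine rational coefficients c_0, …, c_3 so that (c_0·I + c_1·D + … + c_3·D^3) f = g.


D^0 f = -(1/3)x^4 + 6x^2 - (7/2)x + 7
D^1 f = -(4/3)x^3 + 12x - 7/2
D^2 f = -4x^2 + 12
D^3 f = -8x
matching coefficients of g against c_0 f + c_1 Df + … from the top degree down determines the c_i
solution: c_0 = -3/2, c_1 = -2, c_2 = -2, c_3 = 4

c_0 = -3/2, c_1 = -2, c_2 = -2, c_3 = 4


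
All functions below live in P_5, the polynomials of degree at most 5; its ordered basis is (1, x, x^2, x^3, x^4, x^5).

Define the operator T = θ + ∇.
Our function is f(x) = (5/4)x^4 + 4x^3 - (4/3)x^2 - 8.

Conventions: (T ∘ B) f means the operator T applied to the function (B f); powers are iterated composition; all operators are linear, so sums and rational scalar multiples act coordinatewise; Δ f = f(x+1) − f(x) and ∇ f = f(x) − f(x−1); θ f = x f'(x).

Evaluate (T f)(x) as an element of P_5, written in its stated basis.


the result is g(x) = 5x^4 + 17x^3 + (11/6)x^2 - (29/3)x + 49/12

θ f = 5x^4 + 12x^3 - (8/3)x^2
∇ f = 5x^3 + (9/2)x^2 - (29/3)x + 49/12
(θ + ∇) f = 5x^4 + 17x^3 + (11/6)x^2 - (29/3)x + 49/12


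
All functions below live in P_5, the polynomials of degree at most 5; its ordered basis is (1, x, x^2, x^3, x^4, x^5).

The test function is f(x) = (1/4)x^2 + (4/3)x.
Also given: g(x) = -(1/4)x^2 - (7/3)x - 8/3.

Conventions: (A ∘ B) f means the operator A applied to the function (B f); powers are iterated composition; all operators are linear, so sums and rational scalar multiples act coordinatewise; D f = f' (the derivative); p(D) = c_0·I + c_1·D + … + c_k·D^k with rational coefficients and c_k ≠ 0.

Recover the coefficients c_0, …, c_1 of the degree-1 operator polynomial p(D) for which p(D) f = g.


c_0 = -1, c_1 = -2

D^0 f = (1/4)x^2 + (4/3)x
D^1 f = (1/2)x + 4/3
matching coefficients of g against c_0 f + c_1 Df + … from the top degree down determines the c_i
solution: c_0 = -1, c_1 = -2


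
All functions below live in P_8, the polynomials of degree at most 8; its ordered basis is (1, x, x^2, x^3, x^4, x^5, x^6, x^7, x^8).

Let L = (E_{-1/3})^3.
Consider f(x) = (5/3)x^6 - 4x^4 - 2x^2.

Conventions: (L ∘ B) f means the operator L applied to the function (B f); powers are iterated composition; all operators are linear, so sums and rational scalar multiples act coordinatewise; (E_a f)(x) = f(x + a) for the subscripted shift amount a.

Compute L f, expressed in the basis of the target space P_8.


the image equals g(x) = (5/3)x^6 - 10x^5 + 21x^4 - (52/3)x^3 - x^2 + 10x - 13/3

E_{-1/3} f = (5/3)x^6 - (10/3)x^5 - (11/9)x^4 + (332/81)x^3 - (353/81)x^2 + (458/243)x - 589/2187
E_{-1/3} E_{-1/3} f = (5/3)x^6 - (20/3)x^5 + (64/9)x^4 + (64/81)x^3 - (626/81)x^2 + (1480/243)x - 3352/2187
E_{-1/3} E_{-1/3} E_{-1/3} f = (5/3)x^6 - 10x^5 + 21x^4 - (52/3)x^3 - x^2 + 10x - 13/3


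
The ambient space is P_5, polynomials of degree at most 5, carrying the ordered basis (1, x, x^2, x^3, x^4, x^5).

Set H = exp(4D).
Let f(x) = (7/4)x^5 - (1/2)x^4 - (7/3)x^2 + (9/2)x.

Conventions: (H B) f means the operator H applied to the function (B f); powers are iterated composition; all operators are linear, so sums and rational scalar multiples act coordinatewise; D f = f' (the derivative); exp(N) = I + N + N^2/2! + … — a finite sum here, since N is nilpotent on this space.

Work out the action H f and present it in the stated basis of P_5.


the result is g(x) = (7/4)x^5 + (69/2)x^4 + 272x^3 + (3209/3)x^2 + (12587/6)x + 4934/3

order-1 term: 35x^4 - 8x^3 - (56/3)x + 18
order-2 term: 280x^3 - 48x^2 - 112/3
order-3 term: 1120x^2 - 128x
order-4 term: 2240x - 128
order-5 term: 1792
the series for exp(4D) f terminates at order 5
exp(4D) f = (7/4)x^5 + (69/2)x^4 + 272x^3 + (3209/3)x^2 + (12587/6)x + 4934/3


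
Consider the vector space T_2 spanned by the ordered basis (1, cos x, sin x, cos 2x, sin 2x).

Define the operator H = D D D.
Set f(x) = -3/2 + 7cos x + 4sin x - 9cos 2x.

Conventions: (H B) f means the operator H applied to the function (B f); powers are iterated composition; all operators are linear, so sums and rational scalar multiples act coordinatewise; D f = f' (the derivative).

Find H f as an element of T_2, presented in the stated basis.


the image equals g(x) = -4cos x + 7sin x - 72sin 2x

D f = 4cos x - 7sin x + 18sin 2x
D D f = -7cos x - 4sin x + 36cos 2x
D D D f = -4cos x + 7sin x - 72sin 2x


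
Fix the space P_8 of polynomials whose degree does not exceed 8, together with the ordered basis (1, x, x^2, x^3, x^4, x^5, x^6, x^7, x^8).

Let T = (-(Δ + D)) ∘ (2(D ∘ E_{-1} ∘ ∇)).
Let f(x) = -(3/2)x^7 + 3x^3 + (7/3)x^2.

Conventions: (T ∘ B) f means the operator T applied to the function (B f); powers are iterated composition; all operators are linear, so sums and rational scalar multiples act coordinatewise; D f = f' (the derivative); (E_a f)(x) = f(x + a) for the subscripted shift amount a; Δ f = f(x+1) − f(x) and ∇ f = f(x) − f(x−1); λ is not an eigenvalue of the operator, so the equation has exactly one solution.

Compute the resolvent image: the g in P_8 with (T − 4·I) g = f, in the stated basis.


g(x) = (3/8)x^7 - (315/4)x^4 + 393x^3 - (19859/24)x^2 + (21735/8)x - 5046

write g with unknown coordinates in the stated basis and equate coefficients in (T − 4·I) g = f
solving from the highest basis element down gives g = (3/8)x^7 - (315/4)x^4 + 393x^3 - (19859/24)x^2 + (21735/8)x - 5046
check: T g = -315x^4 + 1575x^3 - (6615/2)x^2 + (21735/2)x - 20184
so T g − 4·g = -(3/2)x^7 + 3x^3 + (7/3)x^2 = f ✓


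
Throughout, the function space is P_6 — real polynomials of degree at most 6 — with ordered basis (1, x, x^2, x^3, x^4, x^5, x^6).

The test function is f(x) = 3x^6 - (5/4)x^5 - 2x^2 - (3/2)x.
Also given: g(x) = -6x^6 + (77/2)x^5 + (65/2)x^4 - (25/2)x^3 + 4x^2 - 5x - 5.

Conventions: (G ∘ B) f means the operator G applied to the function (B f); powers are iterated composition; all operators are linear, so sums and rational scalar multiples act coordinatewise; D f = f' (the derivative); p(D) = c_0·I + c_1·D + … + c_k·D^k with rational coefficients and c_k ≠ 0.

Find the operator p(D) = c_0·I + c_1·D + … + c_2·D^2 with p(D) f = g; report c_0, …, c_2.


D^0 f = 3x^6 - (5/4)x^5 - 2x^2 - (3/2)x
D^1 f = 18x^5 - (25/4)x^4 - 4x - 3/2
D^2 f = 90x^4 - 25x^3 - 4
matching coefficients of g against c_0 f + c_1 Df + … from the top degree down determines the c_i
solution: c_0 = -2, c_1 = 2, c_2 = 1/2

c_0 = -2, c_1 = 2, c_2 = 1/2


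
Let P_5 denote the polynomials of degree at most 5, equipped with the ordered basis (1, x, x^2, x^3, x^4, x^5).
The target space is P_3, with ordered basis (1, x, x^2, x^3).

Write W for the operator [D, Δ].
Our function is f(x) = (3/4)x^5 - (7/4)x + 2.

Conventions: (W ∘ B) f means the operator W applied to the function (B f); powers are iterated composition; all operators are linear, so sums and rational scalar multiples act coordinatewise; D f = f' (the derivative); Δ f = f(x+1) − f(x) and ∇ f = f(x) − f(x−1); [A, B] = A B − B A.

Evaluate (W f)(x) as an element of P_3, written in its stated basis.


Δ f = (15/4)x^4 + (15/2)x^3 + (15/2)x^2 + (15/4)x - 1
D Δ f = 15x^3 + (45/2)x^2 + 15x + 15/4
D f = (15/4)x^4 - 7/4
Δ D f = 15x^3 + (45/2)x^2 + 15x + 15/4
[D, Δ] f = 0

the result is g(x) = 0


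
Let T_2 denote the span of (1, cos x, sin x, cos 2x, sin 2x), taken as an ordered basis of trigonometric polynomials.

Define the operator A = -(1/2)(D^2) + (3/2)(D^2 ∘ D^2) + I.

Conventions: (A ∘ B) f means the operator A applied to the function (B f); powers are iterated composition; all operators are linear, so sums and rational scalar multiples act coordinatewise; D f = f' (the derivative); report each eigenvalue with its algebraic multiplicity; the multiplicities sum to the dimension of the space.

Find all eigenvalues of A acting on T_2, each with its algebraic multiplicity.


image of 1: 1
image of cos x: 3cos x
image of sin x: 3sin x
image of cos 2x: 27cos 2x
image of sin 2x: 27sin 2x
the matrix is diagonal; its diagonal is (1, 3, 3, 27, 27)
for a triangular matrix the eigenvalues are the diagonal entries, with algebraic multiplicity their repetition count

λ = 1 (multiplicity 1), λ = 3 (multiplicity 2), λ = 27 (multiplicity 2)


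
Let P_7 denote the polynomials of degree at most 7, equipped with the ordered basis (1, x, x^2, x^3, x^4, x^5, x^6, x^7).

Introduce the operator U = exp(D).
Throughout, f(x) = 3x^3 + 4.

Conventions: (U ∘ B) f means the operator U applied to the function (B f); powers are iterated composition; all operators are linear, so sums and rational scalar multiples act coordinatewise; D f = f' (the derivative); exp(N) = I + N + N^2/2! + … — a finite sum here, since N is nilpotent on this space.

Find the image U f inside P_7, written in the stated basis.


order-1 term: 9x^2
order-2 term: 9x
order-3 term: 3
the series for exp(D) f terminates at order 3
exp(D) f = 3x^3 + 9x^2 + 9x + 7

g(x) = 3x^3 + 9x^2 + 9x + 7


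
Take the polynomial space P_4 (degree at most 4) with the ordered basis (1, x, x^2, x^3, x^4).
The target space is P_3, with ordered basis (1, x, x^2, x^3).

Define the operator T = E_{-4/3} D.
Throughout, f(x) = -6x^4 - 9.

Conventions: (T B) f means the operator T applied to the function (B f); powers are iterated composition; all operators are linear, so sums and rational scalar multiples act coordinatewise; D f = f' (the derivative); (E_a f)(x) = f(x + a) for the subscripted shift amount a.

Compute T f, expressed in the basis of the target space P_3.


D f = -24x^3
E_{-4/3} D f = -24x^3 + 96x^2 - 128x + 512/9

the result is g(x) = -24x^3 + 96x^2 - 128x + 512/9


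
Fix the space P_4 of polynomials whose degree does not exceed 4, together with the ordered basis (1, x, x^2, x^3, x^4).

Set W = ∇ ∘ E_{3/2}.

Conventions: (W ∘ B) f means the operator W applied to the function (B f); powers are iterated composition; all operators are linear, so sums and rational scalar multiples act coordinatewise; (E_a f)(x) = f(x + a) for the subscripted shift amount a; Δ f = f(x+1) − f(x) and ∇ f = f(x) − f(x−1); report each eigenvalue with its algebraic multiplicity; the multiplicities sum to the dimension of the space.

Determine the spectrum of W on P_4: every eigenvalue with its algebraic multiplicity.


image of 1: 0
image of x: 1
image of x^2: 2x + 2
image of x^3: 3x^2 + 6x + 13/4
image of x^4: 4x^3 + 12x^2 + 13x + 5
the matrix is upper triangular; its diagonal is (0, 0, 0, 0, 0)
for a triangular matrix the eigenvalues are the diagonal entries, with algebraic multiplicity their repetition count

λ = 0 (multiplicity 5)


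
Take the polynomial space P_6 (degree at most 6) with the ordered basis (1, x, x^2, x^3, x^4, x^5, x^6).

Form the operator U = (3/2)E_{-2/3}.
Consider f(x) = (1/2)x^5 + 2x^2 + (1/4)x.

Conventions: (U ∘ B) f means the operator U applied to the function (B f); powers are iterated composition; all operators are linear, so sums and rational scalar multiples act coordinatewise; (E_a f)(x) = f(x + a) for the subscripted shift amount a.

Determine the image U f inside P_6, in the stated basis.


E_{-2/3} f = (1/2)x^5 - (5/3)x^4 + (20/9)x^3 + (14/27)x^2 - (623/324)x + 319/486
((3/2)E_{-2/3}) f = (3/4)x^5 - (5/2)x^4 + (10/3)x^3 + (7/9)x^2 - (623/216)x + 319/324

the image equals g(x) = (3/4)x^5 - (5/2)x^4 + (10/3)x^3 + (7/9)x^2 - (623/216)x + 319/324


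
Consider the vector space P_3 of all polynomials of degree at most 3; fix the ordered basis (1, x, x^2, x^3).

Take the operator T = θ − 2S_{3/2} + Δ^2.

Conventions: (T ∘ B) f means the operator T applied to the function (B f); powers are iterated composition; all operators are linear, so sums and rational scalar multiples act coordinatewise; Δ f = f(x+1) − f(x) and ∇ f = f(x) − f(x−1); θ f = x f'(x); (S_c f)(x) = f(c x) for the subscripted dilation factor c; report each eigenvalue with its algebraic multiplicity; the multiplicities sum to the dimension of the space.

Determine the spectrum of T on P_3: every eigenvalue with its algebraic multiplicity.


image of 1: -2
image of x: -2x
image of x^2: -(5/2)x^2 + 2
image of x^3: -(15/4)x^3 + 6x + 6
the matrix is upper triangular; its diagonal is (-2, -2, -5/2, -15/4)
for a triangular matrix the eigenvalues are the diagonal entries, with algebraic multiplicity their repetition count

λ = -15/4 (multiplicity 1), λ = -5/2 (multiplicity 1), λ = -2 (multiplicity 2)


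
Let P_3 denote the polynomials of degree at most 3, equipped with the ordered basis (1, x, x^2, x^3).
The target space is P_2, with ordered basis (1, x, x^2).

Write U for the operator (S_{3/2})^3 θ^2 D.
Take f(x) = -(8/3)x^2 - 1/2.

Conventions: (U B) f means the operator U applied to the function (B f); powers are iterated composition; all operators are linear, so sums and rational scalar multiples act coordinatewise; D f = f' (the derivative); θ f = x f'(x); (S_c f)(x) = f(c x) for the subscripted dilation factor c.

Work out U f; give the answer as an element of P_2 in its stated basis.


g(x) = -18x

D f = -(16/3)x
θ D f = -(16/3)x
θ θ D f = -(16/3)x
S_{3/2} (θ^2 D) f = -8x
S_{3/2} S_{3/2} (θ^2 D) f = -12x
S_{3/2} S_{3/2} S_{3/2} (θ^2 D) f = -18x


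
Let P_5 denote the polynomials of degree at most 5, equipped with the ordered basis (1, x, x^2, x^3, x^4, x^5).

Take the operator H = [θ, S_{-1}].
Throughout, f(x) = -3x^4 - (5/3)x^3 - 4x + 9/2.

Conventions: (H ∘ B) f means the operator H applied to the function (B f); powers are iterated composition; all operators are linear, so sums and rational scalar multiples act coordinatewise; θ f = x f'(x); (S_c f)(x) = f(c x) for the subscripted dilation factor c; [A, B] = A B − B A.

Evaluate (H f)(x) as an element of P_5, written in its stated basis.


S_{-1} f = -3x^4 + (5/3)x^3 + 4x + 9/2
θ S_{-1} f = -12x^4 + 5x^3 + 4x
θ f = -12x^4 - 5x^3 - 4x
S_{-1} θ f = -12x^4 + 5x^3 + 4x
[θ, S_{-1}] f = 0

the result is g(x) = 0


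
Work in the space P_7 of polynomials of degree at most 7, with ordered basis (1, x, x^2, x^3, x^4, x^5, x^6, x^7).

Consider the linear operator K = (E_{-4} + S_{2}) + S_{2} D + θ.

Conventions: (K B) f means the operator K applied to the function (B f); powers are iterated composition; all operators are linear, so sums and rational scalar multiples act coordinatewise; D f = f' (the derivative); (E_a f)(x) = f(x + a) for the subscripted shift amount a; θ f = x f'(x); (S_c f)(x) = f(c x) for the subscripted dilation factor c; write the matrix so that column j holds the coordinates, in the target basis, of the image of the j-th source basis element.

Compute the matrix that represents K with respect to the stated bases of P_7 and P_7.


the matrix is [[2, -3, 16, -64, 256, -1024, 4096, -16384]; [0, 4, -4, 48, -256, 1280, -6144, 28672]; [0, 0, 7, 0, 96, -640, 3840, -21504]; [0, 0, 0, 12, 16, 160, -1280, 8960]; [0, 0, 0, 0, 21, 60, 240, -2240]; [0, 0, 0, 0, 0, 38, 168, 336]; [0, 0, 0, 0, 0, 0, 71, 420]; [0, 0, 0, 0, 0, 0, 0, 136]] (rows listed top to bottom)

image of 1: 2
image of x: 4x - 3
image of x^2: 7x^2 - 4x + 16
image of x^3: 12x^3 + 48x - 64
image of x^4: 21x^4 + 16x^3 + 96x^2 - 256x + 256
image of x^5: 38x^5 + 60x^4 + 160x^3 - 640x^2 + 1280x - 1024
image of x^6: 71x^6 + 168x^5 + 240x^4 - 1280x^3 + 3840x^2 - 6144x + 4096
image of x^7: 136x^7 + 420x^6 + 336x^5 - 2240x^4 + 8960x^3 - 21504x^2 + 28672x - 16384
each image's coordinates form column j of the matrix


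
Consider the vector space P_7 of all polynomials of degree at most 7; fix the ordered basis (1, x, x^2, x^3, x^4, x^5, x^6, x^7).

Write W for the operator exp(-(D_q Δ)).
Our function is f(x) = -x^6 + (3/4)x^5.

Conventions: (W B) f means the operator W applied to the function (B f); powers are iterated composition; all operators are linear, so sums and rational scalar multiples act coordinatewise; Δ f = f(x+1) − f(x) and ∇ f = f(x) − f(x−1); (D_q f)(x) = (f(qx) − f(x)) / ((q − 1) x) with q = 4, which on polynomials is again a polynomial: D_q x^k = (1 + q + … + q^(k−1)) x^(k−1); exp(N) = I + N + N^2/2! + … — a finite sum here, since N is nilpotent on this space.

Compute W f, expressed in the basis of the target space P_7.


g(x) = -x^6 + (3/4)x^5 + 2046x^4 + (3825/4)x^3 - (171339/2)x^2 - (302595/8)x + 412011/8

order-1 term: 2046x^4 + (3825/4)x^3 + (525/2)x^2 + (75/2)x + 9/4
order-2 term: -85932x^2 - (302895/8)x - 46311/8
order-3 term: 57288
the series for exp(-(D_q Δ)) f terminates at order 3
exp(-(D_q Δ)) f = -x^6 + (3/4)x^5 + 2046x^4 + (3825/4)x^3 - (171339/2)x^2 - (302595/8)x + 412011/8
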